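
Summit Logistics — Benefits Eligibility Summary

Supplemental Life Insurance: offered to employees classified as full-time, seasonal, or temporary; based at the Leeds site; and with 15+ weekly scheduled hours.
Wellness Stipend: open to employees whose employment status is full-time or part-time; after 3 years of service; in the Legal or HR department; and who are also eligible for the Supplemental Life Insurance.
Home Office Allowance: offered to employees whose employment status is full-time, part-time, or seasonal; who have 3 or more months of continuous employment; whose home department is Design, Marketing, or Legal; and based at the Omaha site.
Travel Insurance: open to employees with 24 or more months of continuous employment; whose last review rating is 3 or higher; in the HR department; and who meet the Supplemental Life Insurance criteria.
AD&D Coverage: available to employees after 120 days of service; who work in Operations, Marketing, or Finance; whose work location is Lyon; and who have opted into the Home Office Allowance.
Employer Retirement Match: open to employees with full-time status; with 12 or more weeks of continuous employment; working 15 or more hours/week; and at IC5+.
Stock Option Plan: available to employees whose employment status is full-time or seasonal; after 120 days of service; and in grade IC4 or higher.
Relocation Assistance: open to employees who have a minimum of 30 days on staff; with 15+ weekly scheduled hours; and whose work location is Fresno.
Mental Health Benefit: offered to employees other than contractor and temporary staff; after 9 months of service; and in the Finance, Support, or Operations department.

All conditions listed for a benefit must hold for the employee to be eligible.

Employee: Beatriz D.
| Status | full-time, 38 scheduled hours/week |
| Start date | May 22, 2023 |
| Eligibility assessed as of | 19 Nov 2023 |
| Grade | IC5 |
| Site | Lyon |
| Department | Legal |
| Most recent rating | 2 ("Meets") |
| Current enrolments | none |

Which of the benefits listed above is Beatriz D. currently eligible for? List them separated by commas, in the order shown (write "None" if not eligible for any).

Employer Retirement Match, Stock Option Plan

Service from May 22, 2023 to 19 Nov 2023: 181 days.
Supplemental Life Insurance — status full-time ✓; site Lyon ✗ (not Leeds) → not eligible.
Wellness Stipend — status full-time ✓; service 181 days < 3 years (≈1095 days) ✗ → not eligible.
Home Office Allowance — status full-time ✓; service 181 days ≥ 3 months (≈90 days) ✓; dept Legal ✓; site Lyon ✗ (not Omaha) → not eligible.
Travel Insurance — service 181 days < 24 months (≈720 days) ✗ → not eligible.
AD&D Coverage — service 181 days ≥ 120 days ✓; dept Legal ✗ → not eligible.
Employer Retirement Match — status full-time ✓; service 181 days ≥ 12 weeks (≈84 days) ✓; 38 hrs/wk ≥ 15 ✓; grade IC5 ≥ IC5 ✓ → eligible.
Stock Option Plan — status full-time ✓; service 181 days ≥ 120 days ✓; grade IC5 ≥ IC4 ✓ → eligible.
Relocation Assistance — service 181 days ≥ 30 days ✓; 38 hrs/wk ≥ 15 ✓; site Lyon ✗ (not Fresno) → not eligible.
Mental Health Benefit — status full-time ✓ (not excluded); service 181 days < 9 months (≈270 days) ✗ → not eligible.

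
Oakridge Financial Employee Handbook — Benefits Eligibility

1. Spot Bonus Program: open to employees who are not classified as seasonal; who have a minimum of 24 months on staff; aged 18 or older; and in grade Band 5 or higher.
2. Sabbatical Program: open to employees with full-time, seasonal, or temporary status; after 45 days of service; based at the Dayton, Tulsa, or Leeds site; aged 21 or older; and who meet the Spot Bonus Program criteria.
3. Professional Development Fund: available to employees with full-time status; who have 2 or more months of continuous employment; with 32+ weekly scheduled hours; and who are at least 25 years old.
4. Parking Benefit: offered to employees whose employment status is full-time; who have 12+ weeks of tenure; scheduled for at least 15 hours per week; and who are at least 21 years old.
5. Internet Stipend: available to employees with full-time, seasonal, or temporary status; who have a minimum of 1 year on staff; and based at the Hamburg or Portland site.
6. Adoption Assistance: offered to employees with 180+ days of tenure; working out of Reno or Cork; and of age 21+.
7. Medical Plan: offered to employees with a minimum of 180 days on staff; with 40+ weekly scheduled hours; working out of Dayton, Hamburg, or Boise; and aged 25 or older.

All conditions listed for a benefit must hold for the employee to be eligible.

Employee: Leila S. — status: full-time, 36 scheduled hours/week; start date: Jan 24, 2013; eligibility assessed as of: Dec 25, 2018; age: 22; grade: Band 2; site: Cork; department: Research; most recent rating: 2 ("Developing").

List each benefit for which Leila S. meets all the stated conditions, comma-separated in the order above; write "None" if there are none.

Parking Benefit, Adoption Assistance

Service from Jan 24, 2013 to Dec 25, 2018: 2161 days.
Spot Bonus Program — status full-time ✓ (not excluded); service 2161 days ≥ 24 months (≈720 days) ✓; age 22 ≥ 18 ✓; grade Band 2 < Band 5 ✗ → not eligible.
Sabbatical Program — status full-time ✓; service 2161 days ≥ 45 days ✓; site Cork ✗ (not Dayton, Tulsa, or Leeds) → not eligible.
Professional Development Fund — status full-time ✓; service 2161 days ≥ 2 months (≈60 days) ✓; 36 hrs/wk ≥ 32 ✓; age 22 < 25 ✗ → not eligible.
Parking Benefit — status full-time ✓; service 2161 days ≥ 12 weeks (≈84 days) ✓; 36 hrs/wk ≥ 15 ✓; age 22 ≥ 21 ✓ → eligible.
Internet Stipend — status full-time ✓; service 2161 days ≥ 1 year (≈365 days) ✓; site Cork ✗ (not Hamburg or Portland) → not eligible.
Adoption Assistance — service 2161 days ≥ 180 days ✓; site Cork ✓; age 22 ≥ 21 ✓ → eligible.
Medical Plan — service 2161 days ≥ 180 days ✓; 36 hrs/wk < 40 ✗ → not eligible.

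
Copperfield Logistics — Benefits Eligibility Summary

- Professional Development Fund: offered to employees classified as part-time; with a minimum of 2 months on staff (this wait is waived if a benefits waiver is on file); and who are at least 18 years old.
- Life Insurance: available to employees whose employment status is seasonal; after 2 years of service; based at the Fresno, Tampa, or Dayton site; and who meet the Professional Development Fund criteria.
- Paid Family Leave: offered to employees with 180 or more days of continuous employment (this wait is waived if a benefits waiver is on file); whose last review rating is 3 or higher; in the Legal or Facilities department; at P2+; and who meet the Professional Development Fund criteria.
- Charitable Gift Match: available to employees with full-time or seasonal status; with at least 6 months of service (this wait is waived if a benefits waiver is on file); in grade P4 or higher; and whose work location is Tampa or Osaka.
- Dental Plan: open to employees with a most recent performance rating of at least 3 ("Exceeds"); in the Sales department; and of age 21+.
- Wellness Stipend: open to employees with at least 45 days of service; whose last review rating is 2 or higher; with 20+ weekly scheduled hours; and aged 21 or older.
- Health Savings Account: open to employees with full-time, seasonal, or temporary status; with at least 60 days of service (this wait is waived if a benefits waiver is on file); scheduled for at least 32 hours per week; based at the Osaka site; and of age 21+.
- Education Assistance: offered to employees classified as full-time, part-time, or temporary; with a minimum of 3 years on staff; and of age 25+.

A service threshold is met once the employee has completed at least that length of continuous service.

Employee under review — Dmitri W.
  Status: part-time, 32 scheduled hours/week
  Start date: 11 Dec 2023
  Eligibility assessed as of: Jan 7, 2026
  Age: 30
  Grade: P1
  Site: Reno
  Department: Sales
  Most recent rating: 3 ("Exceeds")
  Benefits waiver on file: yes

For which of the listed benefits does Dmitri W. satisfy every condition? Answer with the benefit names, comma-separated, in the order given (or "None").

Professional Development Fund, Dental Plan, Wellness Stipend

Service from 11 Dec 2023 to Jan 7, 2026: 758 days.
Professional Development Fund — status part-time ✓; benefits waiver on file ✓; age 30 ≥ 18 ✓ → eligible.
Life Insurance — status part-time ✗ (requires seasonal) → not eligible.
Paid Family Leave — benefits waiver on file ✓; rating 3 ≥ 3 ✓; dept Sales ✗ → not eligible.
Charitable Gift Match — status part-time ✗ (requires full-time or seasonal) → not eligible.
Dental Plan — rating 3 ≥ 3 ✓; dept Sales ✓; age 30 ≥ 21 ✓ → eligible.
Wellness Stipend — service 758 days ≥ 45 days ✓; rating 3 ≥ 2 ✓; 32 hrs/wk ≥ 20 ✓; age 30 ≥ 21 ✓ → eligible.
Health Savings Account — status part-time ✗ (requires full-time, seasonal, or temporary) → not eligible.
Education Assistance — status part-time ✓; service 758 days < 3 years (≈1095 days) ✗ → not eligible.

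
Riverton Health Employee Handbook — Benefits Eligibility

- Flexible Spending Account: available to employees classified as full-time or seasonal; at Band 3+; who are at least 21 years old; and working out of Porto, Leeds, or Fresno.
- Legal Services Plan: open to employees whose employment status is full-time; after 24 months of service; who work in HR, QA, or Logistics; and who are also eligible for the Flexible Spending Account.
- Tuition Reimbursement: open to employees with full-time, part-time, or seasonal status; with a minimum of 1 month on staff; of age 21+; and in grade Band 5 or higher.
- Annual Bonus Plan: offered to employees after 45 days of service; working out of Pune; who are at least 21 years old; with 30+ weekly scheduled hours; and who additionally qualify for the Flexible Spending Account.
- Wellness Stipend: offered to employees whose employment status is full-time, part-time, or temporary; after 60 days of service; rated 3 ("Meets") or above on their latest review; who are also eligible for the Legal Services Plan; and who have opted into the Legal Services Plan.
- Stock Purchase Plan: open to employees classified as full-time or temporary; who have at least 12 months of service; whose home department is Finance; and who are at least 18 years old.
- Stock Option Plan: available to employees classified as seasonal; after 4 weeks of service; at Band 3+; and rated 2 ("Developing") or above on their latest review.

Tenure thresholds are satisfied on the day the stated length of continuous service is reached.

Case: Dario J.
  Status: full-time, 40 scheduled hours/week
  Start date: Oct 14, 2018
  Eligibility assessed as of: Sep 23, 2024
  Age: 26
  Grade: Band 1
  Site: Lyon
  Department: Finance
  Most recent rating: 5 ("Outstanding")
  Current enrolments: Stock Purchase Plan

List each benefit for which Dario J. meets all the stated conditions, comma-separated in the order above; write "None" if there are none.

Service from Oct 14, 2018 to Sep 23, 2024: 2171 days.
Flexible Spending Account — status full-time ✓; grade Band 1 < Band 3 ✗ → not eligible.
Legal Services Plan — status full-time ✓; service 2171 days ≥ 24 months (≈720 days) ✓; dept Finance ✗ → not eligible.
Tuition Reimbursement — status full-time ✓; service 2171 days ≥ 1 month (≈30 days) ✓; age 26 ≥ 21 ✓; grade Band 1 < Band 5 ✗ → not eligible.
Annual Bonus Plan — service 2171 days ≥ 45 days ✓; site Lyon ✗ (not Pune) → not eligible.
Wellness Stipend — status full-time ✓; service 2171 days ≥ 60 days ✓; rating 5 ≥ 3 ✓; not eligible for Legal Services Plan ✗ → not eligible.
Stock Purchase Plan — status full-time ✓; service 2171 days ≥ 12 months (≈360 days) ✓; dept Finance ✓; age 26 ≥ 18 ✓ → eligible.
Stock Option Plan — status full-time ✗ (requires seasonal) → not eligible.

Stock Purchase Plan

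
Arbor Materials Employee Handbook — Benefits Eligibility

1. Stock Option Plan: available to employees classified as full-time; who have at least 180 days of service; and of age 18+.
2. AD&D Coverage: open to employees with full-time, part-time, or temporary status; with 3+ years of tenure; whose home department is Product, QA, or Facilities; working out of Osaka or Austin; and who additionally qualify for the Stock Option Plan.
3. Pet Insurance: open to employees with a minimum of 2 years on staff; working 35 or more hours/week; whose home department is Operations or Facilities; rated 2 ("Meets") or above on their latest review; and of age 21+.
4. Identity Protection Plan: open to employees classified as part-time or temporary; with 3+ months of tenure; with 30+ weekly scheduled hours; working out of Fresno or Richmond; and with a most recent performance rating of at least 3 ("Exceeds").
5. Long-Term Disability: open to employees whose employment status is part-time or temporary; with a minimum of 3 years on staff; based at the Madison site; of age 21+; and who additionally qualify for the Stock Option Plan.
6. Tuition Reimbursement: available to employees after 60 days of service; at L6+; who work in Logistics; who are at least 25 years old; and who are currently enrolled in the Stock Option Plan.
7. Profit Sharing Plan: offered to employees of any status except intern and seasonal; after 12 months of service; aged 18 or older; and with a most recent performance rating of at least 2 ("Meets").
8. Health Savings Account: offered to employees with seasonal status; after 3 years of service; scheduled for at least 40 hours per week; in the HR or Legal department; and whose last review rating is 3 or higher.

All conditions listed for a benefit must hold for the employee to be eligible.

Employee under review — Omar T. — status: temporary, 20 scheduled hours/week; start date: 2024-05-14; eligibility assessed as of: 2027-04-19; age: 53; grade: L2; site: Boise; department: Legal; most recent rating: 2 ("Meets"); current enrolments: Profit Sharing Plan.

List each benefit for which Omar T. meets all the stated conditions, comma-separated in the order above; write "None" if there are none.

Profit Sharing Plan

Service from 2024-05-14 to 2027-04-19: 1070 days.
Stock Option Plan — status temporary ✗ (requires full-time) → not eligible.
AD&D Coverage — status temporary ✓; service 1070 days < 3 years (≈1095 days) ✗ → not eligible.
Pet Insurance — service 1070 days ≥ 2 years (≈730 days) ✓; 20 hrs/wk < 35 ✗ → not eligible.
Identity Protection Plan — status temporary ✓; service 1070 days ≥ 3 months (≈90 days) ✓; 20 hrs/wk < 30 ✗ → not eligible.
Long-Term Disability — status temporary ✓; service 1070 days < 3 years (≈1095 days) ✗ → not eligible.
Tuition Reimbursement — service 1070 days ≥ 60 days ✓; grade L2 < L6 ✗ → not eligible.
Profit Sharing Plan — status temporary ✓ (not excluded); service 1070 days ≥ 12 months (≈360 days) ✓; age 53 ≥ 18 ✓; rating 2 ≥ 2 ✓ → eligible.
Health Savings Account — status temporary ✗ (requires seasonal) → not eligible.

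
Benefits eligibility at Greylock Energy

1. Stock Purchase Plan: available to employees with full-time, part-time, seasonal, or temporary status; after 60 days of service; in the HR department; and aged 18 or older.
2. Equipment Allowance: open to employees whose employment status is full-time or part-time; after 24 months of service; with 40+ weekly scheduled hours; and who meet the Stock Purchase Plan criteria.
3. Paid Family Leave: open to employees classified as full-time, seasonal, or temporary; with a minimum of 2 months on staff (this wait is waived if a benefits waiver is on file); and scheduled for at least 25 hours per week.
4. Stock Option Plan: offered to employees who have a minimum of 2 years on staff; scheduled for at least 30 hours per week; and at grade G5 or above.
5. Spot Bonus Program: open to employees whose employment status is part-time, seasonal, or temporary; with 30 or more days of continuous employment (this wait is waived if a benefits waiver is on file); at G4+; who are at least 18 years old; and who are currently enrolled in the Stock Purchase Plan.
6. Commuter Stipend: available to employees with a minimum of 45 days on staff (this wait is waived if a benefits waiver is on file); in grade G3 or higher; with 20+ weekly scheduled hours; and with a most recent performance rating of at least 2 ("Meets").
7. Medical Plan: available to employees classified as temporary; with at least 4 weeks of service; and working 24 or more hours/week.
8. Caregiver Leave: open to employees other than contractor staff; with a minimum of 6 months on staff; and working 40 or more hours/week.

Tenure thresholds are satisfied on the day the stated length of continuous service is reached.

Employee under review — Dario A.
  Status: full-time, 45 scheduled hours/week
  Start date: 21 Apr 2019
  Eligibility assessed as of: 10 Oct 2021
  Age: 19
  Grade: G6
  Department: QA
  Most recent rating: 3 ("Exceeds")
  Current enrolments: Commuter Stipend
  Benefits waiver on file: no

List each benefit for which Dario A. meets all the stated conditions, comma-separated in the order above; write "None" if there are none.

Paid Family Leave, Stock Option Plan, Commuter Stipend, Caregiver Leave

Service from 21 Apr 2019 to 10 Oct 2021: 903 days.
Stock Purchase Plan — status full-time ✓; service 903 days ≥ 60 days ✓; dept QA ✗ → not eligible.
Equipment Allowance — status full-time ✓; service 903 days ≥ 24 months (≈720 days) ✓; 45 hrs/wk ≥ 40 ✓; not eligible for Stock Purchase Plan ✗ → not eligible.
Paid Family Leave — status full-time ✓; no waiver, service 903 days ≥ 2 months (≈60 days) ✓; 45 hrs/wk ≥ 25 ✓ → eligible.
Stock Option Plan — service 903 days ≥ 2 years (≈730 days) ✓; 45 hrs/wk ≥ 30 ✓; grade G6 ≥ G5 ✓ → eligible.
Spot Bonus Program — status full-time ✗ (requires part-time, seasonal, or temporary) → not eligible.
Commuter Stipend — no waiver, service 903 days ≥ 45 days ✓; grade G6 ≥ G3 ✓; 45 hrs/wk ≥ 20 ✓; rating 3 ≥ 2 ✓ → eligible.
Medical Plan — status full-time ✗ (requires temporary) → not eligible.
Caregiver Leave — status full-time ✓ (not excluded); service 903 days ≥ 6 months (≈180 days) ✓; 45 hrs/wk ≥ 40 ✓ → eligible.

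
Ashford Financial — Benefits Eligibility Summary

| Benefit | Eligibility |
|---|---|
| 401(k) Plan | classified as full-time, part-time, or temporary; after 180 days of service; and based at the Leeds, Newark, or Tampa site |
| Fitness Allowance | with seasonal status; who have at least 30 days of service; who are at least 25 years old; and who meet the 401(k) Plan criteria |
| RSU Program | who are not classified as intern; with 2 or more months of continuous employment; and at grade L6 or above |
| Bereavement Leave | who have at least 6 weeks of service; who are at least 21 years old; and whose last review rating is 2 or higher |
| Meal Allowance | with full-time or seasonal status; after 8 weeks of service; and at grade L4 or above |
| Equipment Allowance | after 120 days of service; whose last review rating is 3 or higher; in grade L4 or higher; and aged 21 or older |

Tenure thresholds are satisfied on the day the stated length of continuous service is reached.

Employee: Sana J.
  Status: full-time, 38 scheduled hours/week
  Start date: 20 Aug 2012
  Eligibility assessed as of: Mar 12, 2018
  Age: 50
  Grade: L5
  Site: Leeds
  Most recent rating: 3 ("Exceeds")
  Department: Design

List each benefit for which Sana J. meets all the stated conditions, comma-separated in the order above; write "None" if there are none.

Service from 20 Aug 2012 to Mar 12, 2018: 2030 days.
401(k) Plan — status full-time ✓; service 2030 days ≥ 180 days ✓; site Leeds ✓ → eligible.
Fitness Allowance — status full-time ✗ (requires seasonal) → not eligible.
RSU Program — status full-time ✓ (not excluded); service 2030 days ≥ 2 months (≈60 days) ✓; grade L5 < L6 ✗ → not eligible.
Bereavement Leave — service 2030 days ≥ 6 weeks (≈42 days) ✓; age 50 ≥ 21 ✓; rating 3 ≥ 2 ✓ → eligible.
Meal Allowance — status full-time ✓; service 2030 days ≥ 8 weeks (≈56 days) ✓; grade L5 ≥ L4 ✓ → eligible.
Equipment Allowance — service 2030 days ≥ 120 days ✓; rating 3 ≥ 3 ✓; grade L5 ≥ L4 ✓; age 50 ≥ 21 ✓ → eligible.

401(k) Plan, Bereavement Leave, Meal Allowance, Equipment Allowance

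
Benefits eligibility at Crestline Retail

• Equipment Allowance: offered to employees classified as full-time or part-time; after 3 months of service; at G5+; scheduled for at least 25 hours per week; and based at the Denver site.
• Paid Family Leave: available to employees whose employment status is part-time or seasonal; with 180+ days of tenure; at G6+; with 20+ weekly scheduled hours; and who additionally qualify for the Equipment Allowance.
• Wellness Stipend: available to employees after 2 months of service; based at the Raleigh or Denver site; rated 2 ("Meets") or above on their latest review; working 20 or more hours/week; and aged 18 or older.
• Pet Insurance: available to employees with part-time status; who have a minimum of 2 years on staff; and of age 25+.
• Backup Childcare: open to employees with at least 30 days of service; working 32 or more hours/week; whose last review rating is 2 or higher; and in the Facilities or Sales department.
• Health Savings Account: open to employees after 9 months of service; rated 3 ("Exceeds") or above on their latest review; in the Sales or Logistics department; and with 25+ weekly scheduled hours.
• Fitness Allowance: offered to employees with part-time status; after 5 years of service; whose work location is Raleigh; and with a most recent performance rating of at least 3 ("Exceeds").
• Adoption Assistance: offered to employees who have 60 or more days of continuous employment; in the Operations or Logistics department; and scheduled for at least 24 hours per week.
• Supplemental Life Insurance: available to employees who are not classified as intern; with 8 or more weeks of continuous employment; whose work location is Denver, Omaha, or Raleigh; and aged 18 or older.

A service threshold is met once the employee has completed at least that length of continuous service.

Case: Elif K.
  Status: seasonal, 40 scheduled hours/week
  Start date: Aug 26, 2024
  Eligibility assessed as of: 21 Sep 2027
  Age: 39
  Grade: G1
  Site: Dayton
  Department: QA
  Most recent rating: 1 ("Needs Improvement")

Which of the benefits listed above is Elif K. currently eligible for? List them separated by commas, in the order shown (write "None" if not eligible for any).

Service from Aug 26, 2024 to 21 Sep 2027: 1121 days.
Equipment Allowance — status seasonal ✗ (requires full-time or part-time) → not eligible.
Paid Family Leave — status seasonal ✓; service 1121 days ≥ 180 days ✓; grade G1 < G6 ✗ → not eligible.
Wellness Stipend — service 1121 days ≥ 2 months (≈60 days) ✓; site Dayton ✗ (not Raleigh or Denver) → not eligible.
Pet Insurance — status seasonal ✗ (requires part-time) → not eligible.
Backup Childcare — service 1121 days ≥ 30 days ✓; 40 hrs/wk ≥ 32 ✓; rating 1 < 2 ✗ → not eligible.
Health Savings Account — service 1121 days ≥ 9 months (≈270 days) ✓; rating 1 < 3 ✗ → not eligible.
Fitness Allowance — status seasonal ✗ (requires part-time) → not eligible.
Adoption Assistance — service 1121 days ≥ 60 days ✓; dept QA ✗ → not eligible.
Supplemental Life Insurance — status seasonal ✓ (not excluded); service 1121 days ≥ 8 weeks (≈56 days) ✓; site Dayton ✗ (not Denver, Omaha, or Raleigh) → not eligible.

None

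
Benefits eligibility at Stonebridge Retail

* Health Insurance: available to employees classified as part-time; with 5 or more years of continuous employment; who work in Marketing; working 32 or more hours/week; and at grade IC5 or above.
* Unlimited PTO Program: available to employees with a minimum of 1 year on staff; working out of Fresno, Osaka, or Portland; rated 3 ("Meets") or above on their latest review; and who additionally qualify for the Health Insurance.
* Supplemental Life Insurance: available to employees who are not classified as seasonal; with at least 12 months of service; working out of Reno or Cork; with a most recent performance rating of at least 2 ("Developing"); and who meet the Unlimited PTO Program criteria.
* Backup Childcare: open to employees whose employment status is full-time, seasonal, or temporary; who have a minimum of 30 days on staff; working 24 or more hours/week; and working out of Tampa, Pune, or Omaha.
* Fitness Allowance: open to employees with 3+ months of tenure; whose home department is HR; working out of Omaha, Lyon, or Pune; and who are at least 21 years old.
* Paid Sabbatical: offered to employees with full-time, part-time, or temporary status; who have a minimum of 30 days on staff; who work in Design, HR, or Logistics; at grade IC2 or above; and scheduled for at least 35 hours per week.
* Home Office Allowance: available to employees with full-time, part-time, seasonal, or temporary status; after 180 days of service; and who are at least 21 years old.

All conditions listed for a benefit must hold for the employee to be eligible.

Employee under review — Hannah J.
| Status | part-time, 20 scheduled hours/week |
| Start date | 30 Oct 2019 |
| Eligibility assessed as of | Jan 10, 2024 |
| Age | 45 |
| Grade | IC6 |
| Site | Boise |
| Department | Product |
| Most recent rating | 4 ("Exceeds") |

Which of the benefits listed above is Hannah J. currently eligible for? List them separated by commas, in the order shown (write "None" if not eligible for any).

Home Office Allowance

Service from 30 Oct 2019 to Jan 10, 2024: 1533 days.
Health Insurance — status part-time ✓; service 1533 days < 5 years (≈1825 days) ✗ → not eligible.
Unlimited PTO Program — service 1533 days ≥ 1 year (≈365 days) ✓; site Boise ✗ (not Fresno, Osaka, or Portland) → not eligible.
Supplemental Life Insurance — status part-time ✓ (not excluded); service 1533 days ≥ 12 months (≈360 days) ✓; site Boise ✗ (not Reno or Cork) → not eligible.
Backup Childcare — status part-time ✗ (requires full-time, seasonal, or temporary) → not eligible.
Fitness Allowance — service 1533 days ≥ 3 months (≈90 days) ✓; dept Product ✗ → not eligible.
Paid Sabbatical — status part-time ✓; service 1533 days ≥ 30 days ✓; dept Product ✗ → not eligible.
Home Office Allowance — status part-time ✓; service 1533 days ≥ 180 days ✓; age 45 ≥ 21 ✓ → eligible.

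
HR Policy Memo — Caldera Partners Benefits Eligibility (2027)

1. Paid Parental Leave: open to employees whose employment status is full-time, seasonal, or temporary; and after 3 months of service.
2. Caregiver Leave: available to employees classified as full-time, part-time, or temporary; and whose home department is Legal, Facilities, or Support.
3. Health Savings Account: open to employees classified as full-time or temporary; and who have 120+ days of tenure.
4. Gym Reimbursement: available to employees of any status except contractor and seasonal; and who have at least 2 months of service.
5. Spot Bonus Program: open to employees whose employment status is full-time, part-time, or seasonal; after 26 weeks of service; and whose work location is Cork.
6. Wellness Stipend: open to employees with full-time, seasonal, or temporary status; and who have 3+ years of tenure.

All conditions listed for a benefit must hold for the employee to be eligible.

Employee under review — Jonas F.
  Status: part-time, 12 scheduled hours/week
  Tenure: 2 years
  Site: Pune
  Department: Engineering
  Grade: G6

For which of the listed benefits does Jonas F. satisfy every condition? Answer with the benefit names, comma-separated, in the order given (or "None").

Gym Reimbursement

Paid Parental Leave — status part-time ✗ (requires full-time, seasonal, or temporary) → not eligible.
Caregiver Leave — status part-time ✓; dept Engineering ✗ → not eligible.
Health Savings Account — status part-time ✗ (requires full-time or temporary) → not eligible.
Gym Reimbursement — status part-time ✓ (not excluded); service 2 years ≥ 2 months (≈60 days) ✓ → eligible.
Spot Bonus Program — status part-time ✓; service 2 years ≥ 26 weeks (≈182 days) ✓; site Pune ✗ (not Cork) → not eligible.
Wellness Stipend — status part-time ✗ (requires full-time, seasonal, or temporary) → not eligible.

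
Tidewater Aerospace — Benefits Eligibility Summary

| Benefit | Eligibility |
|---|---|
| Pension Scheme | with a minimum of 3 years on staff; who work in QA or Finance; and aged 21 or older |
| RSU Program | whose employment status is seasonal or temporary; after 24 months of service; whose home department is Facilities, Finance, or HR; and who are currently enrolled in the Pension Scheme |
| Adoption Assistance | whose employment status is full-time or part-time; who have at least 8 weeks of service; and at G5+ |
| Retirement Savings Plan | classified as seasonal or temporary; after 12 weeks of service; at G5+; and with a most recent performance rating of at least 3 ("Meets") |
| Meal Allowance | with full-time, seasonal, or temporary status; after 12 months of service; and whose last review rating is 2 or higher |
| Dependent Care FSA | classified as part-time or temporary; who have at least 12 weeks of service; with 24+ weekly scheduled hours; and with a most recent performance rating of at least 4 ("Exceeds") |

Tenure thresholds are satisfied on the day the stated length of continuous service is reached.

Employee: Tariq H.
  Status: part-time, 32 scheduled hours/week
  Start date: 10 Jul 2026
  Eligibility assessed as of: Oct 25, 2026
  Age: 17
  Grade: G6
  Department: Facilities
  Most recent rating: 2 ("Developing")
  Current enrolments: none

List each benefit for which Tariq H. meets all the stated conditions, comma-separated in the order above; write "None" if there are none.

Service from 10 Jul 2026 to Oct 25, 2026: 107 days.
Pension Scheme — service 107 days < 3 years (≈1095 days) ✗ → not eligible.
RSU Program — status part-time ✗ (requires seasonal or temporary) → not eligible.
Adoption Assistance — status part-time ✓; service 107 days ≥ 8 weeks (≈56 days) ✓; grade G6 ≥ G5 ✓ → eligible.
Retirement Savings Plan — status part-time ✗ (requires seasonal or temporary) → not eligible.
Meal Allowance — status part-time ✗ (requires full-time, seasonal, or temporary) → not eligible.
Dependent Care FSA — status part-time ✓; service 107 days ≥ 12 weeks (≈84 days) ✓; 32 hrs/wk ≥ 24 ✓; rating 2 < 4 ✗ → not eligible.

Adoption Assistance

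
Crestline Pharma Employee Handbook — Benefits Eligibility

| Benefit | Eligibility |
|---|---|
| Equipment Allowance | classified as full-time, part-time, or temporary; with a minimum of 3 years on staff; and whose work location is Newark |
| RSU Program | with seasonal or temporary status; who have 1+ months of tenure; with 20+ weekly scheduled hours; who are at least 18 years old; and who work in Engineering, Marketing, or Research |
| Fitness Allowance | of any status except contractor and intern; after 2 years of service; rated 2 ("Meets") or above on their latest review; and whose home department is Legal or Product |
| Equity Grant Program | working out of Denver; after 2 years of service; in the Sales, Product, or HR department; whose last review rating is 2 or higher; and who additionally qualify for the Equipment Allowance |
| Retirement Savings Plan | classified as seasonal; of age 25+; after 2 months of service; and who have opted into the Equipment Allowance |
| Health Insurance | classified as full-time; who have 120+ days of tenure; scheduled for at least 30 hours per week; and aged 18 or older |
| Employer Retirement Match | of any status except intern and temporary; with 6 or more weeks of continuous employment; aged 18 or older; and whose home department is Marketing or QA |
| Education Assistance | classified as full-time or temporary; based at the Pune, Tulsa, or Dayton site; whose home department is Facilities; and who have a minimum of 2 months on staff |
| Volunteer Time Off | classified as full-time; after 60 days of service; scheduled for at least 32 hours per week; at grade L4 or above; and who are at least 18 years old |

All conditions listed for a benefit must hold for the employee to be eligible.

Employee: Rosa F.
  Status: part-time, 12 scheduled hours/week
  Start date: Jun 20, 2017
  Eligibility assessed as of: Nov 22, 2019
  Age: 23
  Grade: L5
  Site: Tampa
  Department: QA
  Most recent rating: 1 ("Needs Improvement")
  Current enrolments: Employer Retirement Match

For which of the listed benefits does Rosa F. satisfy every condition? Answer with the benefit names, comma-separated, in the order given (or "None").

Service from Jun 20, 2017 to Nov 22, 2019: 885 days.
Equipment Allowance — status part-time ✓; service 885 days < 3 years (≈1095 days) ✗ → not eligible.
RSU Program — status part-time ✗ (requires seasonal or temporary) → not eligible.
Fitness Allowance — status part-time ✓ (not excluded); service 885 days ≥ 2 years (≈730 days) ✓; rating 1 < 2 ✗ → not eligible.
Equity Grant Program — site Tampa ✗ (not Denver) → not eligible.
Retirement Savings Plan — status part-time ✗ (requires seasonal) → not eligible.
Health Insurance — status part-time ✗ (requires full-time) → not eligible.
Employer Retirement Match — status part-time ✓ (not excluded); service 885 days ≥ 6 weeks (≈42 days) ✓; age 23 ≥ 18 ✓; dept QA ✓ → eligible.
Education Assistance — status part-time ✗ (requires full-time or temporary) → not eligible.
Volunteer Time Off — status part-time ✗ (requires full-time) → not eligible.

Employer Retirement Match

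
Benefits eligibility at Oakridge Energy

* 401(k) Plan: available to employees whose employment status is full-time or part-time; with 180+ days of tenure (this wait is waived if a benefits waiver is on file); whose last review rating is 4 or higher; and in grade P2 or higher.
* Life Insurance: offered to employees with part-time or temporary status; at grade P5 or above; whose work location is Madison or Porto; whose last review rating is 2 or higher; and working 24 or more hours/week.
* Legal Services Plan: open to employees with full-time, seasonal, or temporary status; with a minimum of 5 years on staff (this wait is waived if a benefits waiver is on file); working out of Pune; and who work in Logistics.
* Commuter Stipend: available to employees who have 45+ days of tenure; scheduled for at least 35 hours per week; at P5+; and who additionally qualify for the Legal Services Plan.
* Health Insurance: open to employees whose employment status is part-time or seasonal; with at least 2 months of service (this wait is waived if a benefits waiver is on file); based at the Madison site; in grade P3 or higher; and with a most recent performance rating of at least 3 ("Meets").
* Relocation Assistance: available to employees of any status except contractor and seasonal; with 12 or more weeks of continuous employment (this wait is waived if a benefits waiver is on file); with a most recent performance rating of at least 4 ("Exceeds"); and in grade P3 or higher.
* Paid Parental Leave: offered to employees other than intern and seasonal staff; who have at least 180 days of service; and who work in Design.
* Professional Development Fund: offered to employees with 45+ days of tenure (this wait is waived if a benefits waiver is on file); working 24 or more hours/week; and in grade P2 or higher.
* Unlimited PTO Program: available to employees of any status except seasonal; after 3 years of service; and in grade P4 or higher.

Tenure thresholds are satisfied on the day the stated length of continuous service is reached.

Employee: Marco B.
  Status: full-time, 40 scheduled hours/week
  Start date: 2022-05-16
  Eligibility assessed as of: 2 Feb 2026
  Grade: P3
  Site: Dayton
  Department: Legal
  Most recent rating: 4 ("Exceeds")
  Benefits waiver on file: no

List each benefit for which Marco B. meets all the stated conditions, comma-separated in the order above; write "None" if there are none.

401(k) Plan, Relocation Assistance, Professional Development Fund

Service from 2022-05-16 to 2 Feb 2026: 1358 days.
401(k) Plan — status full-time ✓; no waiver, service 1358 days ≥ 180 days ✓; rating 4 ≥ 4 ✓; grade P3 ≥ P2 ✓ → eligible.
Life Insurance — status full-time ✗ (requires part-time or temporary) → not eligible.
Legal Services Plan — status full-time ✓; no waiver, service 1358 days < 5 years (≈1825 days) ✗ → not eligible.
Commuter Stipend — service 1358 days ≥ 45 days ✓; 40 hrs/wk ≥ 35 ✓; grade P3 < P5 ✗ → not eligible.
Health Insurance — status full-time ✗ (requires part-time or seasonal) → not eligible.
Relocation Assistance — status full-time ✓ (not excluded); no waiver, service 1358 days ≥ 12 weeks (≈84 days) ✓; rating 4 ≥ 4 ✓; grade P3 ≥ P3 ✓ → eligible.
Paid Parental Leave — status full-time ✓ (not excluded); service 1358 days ≥ 180 days ✓; dept Legal ✗ → not eligible.
Professional Development Fund — no waiver, service 1358 days ≥ 45 days ✓; 40 hrs/wk ≥ 24 ✓; grade P3 ≥ P2 ✓ → eligible.
Unlimited PTO Program — status full-time ✓ (not excluded); service 1358 days ≥ 3 years (≈1095 days) ✓; grade P3 < P4 ✗ → not eligible.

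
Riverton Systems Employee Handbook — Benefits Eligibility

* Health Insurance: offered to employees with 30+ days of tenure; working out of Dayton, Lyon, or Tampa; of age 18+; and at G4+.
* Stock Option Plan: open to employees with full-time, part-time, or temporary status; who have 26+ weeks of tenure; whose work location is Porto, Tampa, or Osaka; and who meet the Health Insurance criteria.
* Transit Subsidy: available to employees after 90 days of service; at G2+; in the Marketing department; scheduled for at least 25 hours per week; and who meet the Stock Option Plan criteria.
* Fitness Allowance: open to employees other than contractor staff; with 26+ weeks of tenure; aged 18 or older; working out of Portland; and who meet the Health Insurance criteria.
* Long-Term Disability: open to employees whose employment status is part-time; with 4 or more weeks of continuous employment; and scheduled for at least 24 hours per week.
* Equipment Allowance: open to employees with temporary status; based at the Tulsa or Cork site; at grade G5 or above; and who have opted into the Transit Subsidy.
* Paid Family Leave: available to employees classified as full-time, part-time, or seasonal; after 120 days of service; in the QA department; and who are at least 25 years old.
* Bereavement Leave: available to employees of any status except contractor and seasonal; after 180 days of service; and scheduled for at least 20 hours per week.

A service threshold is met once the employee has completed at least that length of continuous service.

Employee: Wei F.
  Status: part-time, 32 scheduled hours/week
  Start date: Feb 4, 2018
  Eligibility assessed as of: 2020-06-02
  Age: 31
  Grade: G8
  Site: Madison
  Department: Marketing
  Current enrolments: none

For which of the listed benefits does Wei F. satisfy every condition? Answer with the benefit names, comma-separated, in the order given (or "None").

Service from Feb 4, 2018 to 2020-06-02: 849 days.
Health Insurance — service 849 days ≥ 30 days ✓; site Madison ✗ (not Dayton, Lyon, or Tampa) → not eligible.
Stock Option Plan — status part-time ✓; service 849 days ≥ 26 weeks (≈182 days) ✓; site Madison ✗ (not Porto, Tampa, or Osaka) → not eligible.
Transit Subsidy — service 849 days ≥ 90 days ✓; grade G8 ≥ G2 ✓; dept Marketing ✓; 32 hrs/wk ≥ 25 ✓; not eligible for Stock Option Plan ✗ → not eligible.
Fitness Allowance — status part-time ✓ (not excluded); service 849 days ≥ 26 weeks (≈182 days) ✓; age 31 ≥ 18 ✓; site Madison ✗ (not Portland) → not eligible.
Long-Term Disability — status part-time ✓; service 849 days ≥ 4 weeks (≈28 days) ✓; 32 hrs/wk ≥ 24 ✓ → eligible.
Equipment Allowance — status part-time ✗ (requires temporary) → not eligible.
Paid Family Leave — status part-time ✓; service 849 days ≥ 120 days ✓; dept Marketing ✗ → not eligible.
Bereavement Leave — status part-time ✓ (not excluded); service 849 days ≥ 180 days ✓; 32 hrs/wk ≥ 20 ✓ → eligible.

Long-Term Disability, Bereavement Leave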